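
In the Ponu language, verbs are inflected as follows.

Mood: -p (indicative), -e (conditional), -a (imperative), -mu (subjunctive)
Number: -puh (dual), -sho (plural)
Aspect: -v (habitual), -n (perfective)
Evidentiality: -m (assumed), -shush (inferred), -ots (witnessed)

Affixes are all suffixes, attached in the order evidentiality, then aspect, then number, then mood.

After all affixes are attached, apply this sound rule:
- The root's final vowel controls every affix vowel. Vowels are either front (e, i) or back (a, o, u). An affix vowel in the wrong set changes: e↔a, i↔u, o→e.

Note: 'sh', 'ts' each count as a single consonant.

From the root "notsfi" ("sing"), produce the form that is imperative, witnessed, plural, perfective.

notsfietsnshee

Attach evidentiality witnessed -ots → notsfiots.
Attach aspect perfective -n → notsfiotsn.
Attach number plural -sho → notsfiotsnsho.
Attach mood imperative -a → notsfiotsnshoa.
Apply vowel harmony: notsfiotsnshoa → notsfietsnshee.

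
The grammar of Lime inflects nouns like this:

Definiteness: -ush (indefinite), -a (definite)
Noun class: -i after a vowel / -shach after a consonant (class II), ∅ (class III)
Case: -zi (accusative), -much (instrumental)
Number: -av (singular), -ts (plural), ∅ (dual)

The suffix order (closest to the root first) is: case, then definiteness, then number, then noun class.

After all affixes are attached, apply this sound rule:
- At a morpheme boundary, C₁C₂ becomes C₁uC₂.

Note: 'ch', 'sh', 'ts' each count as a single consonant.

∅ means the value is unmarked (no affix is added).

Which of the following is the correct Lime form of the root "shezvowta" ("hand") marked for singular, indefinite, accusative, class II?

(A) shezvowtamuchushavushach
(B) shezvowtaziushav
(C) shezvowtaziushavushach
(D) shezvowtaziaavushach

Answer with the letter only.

C

Attach case accusative -zi → shezvowtazi.
Attach definiteness indefinite -ush → shezvowtaziush.
Attach number singular -av → shezvowtaziushav.
Attach noun class class II -shach (after consonant 'v') → shezvowtaziushavshach.
Apply epenthesis: shezvowtaziushavshach → shezvowtaziushavushach.
So the correct form is shezvowtaziushavushach, option (C).
(D) shezvowtaziaavushach is wrong: it uses definite instead of indefinite for definiteness.
(A) shezvowtamuchushavushach is wrong: it uses instrumental instead of accusative for case.
(B) shezvowtaziushav is wrong: it uses class III instead of class II for noun class.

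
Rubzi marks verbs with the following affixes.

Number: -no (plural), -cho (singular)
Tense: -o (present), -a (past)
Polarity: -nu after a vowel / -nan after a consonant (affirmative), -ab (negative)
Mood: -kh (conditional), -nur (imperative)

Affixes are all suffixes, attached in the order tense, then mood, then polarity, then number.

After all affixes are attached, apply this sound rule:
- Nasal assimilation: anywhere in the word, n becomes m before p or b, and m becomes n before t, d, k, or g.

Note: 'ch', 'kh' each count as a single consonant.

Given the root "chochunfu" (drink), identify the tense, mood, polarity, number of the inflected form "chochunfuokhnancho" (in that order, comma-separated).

present, conditional, affirmative, singular

Segment: chochunfu-o-kh-nan-cho.
tense: -o → present.
mood: -kh → conditional.
polarity: -nu/nan → affirmative.
number: -cho → singular.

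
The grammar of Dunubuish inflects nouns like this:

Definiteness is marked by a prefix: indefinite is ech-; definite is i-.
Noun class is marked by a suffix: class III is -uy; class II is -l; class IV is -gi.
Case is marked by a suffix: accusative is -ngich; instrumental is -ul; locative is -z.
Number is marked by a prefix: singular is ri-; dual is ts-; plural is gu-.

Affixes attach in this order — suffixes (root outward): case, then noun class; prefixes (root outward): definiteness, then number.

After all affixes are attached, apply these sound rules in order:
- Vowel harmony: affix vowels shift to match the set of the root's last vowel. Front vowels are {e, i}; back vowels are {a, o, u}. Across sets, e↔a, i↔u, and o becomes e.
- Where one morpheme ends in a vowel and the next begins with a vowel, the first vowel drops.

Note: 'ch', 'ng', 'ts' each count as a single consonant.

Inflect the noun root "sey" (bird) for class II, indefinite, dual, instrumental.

Attach case instrumental -ul → seyul.
Attach definiteness indefinite ech- → echseyul.
Attach noun class class II -l → echseyull.
Attach number dual ts- → tsechseyull.
Apply vowel harmony: tsechseyull → tsechseyill.
Vowel deletion: no change.

tsechseyill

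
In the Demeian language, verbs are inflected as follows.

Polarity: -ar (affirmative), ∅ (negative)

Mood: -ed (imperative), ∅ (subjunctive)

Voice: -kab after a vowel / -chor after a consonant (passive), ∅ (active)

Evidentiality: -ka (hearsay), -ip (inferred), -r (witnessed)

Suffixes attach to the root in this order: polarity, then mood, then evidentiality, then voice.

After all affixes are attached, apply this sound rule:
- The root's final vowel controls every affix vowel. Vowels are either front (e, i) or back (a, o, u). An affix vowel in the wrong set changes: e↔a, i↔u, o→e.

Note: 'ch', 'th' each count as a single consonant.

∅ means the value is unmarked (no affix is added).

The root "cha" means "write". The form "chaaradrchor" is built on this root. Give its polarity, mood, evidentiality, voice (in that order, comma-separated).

Segment: cha-ar-ed-r-chor.
polarity: -ar → affirmative.
mood: -ed → imperative.
evidentiality: -r → witnessed.
voice: -kab/chor → passive.

affirmative, imperative, witnessed, passive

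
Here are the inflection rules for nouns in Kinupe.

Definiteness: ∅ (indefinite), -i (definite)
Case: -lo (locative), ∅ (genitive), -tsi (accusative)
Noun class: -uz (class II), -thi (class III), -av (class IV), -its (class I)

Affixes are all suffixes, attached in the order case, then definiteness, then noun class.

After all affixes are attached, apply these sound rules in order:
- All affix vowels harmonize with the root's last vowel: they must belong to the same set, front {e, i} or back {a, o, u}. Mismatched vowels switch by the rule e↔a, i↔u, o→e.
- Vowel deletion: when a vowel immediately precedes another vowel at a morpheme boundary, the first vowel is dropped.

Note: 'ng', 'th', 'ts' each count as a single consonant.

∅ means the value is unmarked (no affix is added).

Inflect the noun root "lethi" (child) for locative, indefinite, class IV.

lethilev

Attach case locative -lo → lethilo.
definiteness = indefinite: zero marking, form stays lethilo.
Attach noun class class IV -av → lethiloav.
Apply vowel harmony: lethiloav → lethileev.
Apply vowel deletion: lethileev → lethilev.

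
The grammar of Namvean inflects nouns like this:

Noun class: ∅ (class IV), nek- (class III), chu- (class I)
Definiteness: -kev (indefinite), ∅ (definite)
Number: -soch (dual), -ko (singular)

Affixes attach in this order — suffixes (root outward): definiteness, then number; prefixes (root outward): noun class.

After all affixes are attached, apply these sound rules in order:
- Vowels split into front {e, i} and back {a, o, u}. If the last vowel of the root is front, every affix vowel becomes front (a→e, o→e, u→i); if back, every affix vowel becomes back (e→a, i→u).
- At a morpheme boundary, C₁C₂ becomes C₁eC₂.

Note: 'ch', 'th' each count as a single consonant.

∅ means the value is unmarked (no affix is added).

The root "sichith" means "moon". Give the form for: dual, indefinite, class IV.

sichithekevesech

noun class = class IV: zero marking, form stays sichith.
Attach definiteness indefinite -kev → sichithkev.
Attach number dual -soch → sichithkevsoch.
Apply vowel harmony: sichithkevsoch → sichithkevsech.
Apply epenthesis: sichithkevsech → sichithekevesech.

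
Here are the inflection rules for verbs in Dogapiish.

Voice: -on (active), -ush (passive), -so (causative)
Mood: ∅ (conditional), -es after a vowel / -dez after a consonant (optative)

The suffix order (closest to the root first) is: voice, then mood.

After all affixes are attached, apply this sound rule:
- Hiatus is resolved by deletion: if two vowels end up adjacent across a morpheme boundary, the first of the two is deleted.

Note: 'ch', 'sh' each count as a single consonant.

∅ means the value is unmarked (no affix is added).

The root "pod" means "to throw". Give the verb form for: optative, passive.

podushdez

Attach voice passive -ush → podush.
Attach mood optative -dez (after consonant 'sh') → podushdez.
Vowel deletion: no change.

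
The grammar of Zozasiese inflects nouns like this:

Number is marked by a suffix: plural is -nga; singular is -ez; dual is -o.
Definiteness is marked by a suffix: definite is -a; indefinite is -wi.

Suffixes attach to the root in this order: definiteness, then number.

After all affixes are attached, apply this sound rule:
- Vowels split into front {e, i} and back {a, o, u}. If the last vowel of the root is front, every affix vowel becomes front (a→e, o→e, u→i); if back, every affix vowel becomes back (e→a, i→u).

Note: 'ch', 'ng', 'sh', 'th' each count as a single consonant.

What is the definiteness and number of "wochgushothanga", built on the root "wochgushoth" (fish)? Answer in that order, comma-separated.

Segment: wochgushoth-a-nga.
definiteness: -a → definite.
number: -nga → plural.

definite, plural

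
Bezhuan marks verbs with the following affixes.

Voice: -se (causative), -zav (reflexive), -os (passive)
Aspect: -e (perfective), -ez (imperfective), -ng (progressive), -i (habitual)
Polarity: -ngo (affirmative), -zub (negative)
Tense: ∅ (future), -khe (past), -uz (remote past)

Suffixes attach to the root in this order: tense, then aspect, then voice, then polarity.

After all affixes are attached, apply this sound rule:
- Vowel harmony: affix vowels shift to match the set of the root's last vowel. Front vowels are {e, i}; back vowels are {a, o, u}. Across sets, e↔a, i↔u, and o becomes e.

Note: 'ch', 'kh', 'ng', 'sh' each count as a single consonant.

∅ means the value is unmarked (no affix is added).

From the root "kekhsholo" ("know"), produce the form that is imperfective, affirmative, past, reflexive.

kekhsholokhaazzavngo

Attach tense past -khe → kekhsholokhe.
Attach aspect imperfective -ez → kekhsholokheez.
Attach voice reflexive -zav → kekhsholokheezzav.
Attach polarity affirmative -ngo → kekhsholokheezzavngo.
Apply vowel harmony: kekhsholokheezzavngo → kekhsholokhaazzavngo.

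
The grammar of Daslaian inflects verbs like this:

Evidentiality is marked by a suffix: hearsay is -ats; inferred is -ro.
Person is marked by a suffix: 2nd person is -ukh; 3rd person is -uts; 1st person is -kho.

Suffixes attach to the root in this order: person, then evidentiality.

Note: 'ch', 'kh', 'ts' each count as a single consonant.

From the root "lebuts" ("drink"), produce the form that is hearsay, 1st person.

Attach person 1st person -kho → lebutskho.
Attach evidentiality hearsay -ats → lebutskhoats.

lebutskhoats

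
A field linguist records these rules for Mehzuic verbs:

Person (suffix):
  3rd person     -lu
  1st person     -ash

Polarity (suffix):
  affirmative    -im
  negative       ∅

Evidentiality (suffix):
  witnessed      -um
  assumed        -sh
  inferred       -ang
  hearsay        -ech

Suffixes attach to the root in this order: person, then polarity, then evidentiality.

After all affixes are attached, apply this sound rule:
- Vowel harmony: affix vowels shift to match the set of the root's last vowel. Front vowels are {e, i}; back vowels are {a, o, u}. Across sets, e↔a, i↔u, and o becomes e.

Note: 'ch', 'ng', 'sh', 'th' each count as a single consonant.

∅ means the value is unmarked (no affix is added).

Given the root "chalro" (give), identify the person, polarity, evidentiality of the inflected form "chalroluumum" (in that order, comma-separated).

3rd person, affirmative, witnessed

Segment: chalro-lu-im-um.
person: -lu → 3rd person.
polarity: -im → affirmative.
evidentiality: -um → witnessed.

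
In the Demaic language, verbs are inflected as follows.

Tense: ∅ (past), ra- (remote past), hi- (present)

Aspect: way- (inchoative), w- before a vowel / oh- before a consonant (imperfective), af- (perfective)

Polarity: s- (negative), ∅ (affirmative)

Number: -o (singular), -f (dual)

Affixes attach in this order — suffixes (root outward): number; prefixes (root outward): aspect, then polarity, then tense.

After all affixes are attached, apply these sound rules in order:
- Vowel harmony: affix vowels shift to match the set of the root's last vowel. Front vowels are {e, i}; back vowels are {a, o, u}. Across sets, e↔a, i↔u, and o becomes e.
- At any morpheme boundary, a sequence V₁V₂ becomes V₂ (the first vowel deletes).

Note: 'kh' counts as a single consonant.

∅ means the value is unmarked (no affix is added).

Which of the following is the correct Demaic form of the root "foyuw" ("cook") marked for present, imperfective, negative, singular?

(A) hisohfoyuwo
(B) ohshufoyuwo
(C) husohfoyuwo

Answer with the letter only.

C

Attach number singular -o → foyuwo.
Attach aspect imperfective oh- (before consonant 'f') → ohfoyuwo.
Attach polarity negative s- → sohfoyuwo.
Attach tense present hi- → hisohfoyuwo.
Apply vowel harmony: hisohfoyuwo → husohfoyuwo.
Vowel deletion: no change.
So the correct form is husohfoyuwo, option (C).
(B) ohshufoyuwo is wrong: it has the affixes in the wrong order.
(A) hisohfoyuwo is wrong: it fails to apply the sound rule(s).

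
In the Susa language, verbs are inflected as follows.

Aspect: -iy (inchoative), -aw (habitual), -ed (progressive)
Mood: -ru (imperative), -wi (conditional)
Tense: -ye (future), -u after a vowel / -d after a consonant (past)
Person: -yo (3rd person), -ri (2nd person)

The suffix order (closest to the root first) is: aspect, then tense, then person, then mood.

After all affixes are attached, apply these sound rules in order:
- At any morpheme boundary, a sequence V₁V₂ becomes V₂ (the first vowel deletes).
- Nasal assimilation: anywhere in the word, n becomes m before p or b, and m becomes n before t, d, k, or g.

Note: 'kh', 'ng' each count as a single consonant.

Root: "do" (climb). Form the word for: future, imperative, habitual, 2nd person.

dawyeriru

Attach aspect habitual -aw → doaw.
Attach tense future -ye → doawye.
Attach person 2nd person -ri → doawyeri.
Attach mood imperative -ru → doawyeriru.
Apply vowel deletion: doawyeriru → dawyeriru.
Nasal assimilation: no change.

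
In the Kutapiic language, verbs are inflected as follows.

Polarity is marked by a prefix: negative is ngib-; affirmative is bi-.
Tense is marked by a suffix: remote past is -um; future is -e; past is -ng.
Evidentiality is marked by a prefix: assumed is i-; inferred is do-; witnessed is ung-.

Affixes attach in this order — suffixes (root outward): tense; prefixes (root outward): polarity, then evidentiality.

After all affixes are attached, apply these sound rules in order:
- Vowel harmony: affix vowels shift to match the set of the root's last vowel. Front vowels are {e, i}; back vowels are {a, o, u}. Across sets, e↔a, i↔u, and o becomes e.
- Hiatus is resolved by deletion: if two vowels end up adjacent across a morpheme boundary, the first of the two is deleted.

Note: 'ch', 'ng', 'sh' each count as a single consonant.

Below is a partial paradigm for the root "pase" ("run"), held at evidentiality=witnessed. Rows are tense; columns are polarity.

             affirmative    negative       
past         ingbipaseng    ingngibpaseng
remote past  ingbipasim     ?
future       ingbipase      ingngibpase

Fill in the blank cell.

ingngibpasim

Attach polarity negative ngib- → ngibpase.
Attach tense remote past -um → ngibpaseum.
Attach evidentiality witnessed ung- → ungngibpaseum.
Apply vowel harmony: ungngibpaseum → ingngibpaseim.
Apply vowel deletion: ingngibpaseim → ingngibpasim.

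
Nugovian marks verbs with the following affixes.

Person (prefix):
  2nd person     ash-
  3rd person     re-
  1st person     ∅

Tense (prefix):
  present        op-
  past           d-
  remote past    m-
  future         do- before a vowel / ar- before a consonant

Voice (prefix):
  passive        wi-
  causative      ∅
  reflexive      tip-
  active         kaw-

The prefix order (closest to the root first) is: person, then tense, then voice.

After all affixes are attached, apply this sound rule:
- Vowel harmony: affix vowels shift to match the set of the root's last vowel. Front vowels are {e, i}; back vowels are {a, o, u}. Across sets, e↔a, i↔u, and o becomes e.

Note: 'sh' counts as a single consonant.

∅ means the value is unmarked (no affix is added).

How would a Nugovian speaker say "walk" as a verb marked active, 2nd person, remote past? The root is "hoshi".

kewmeshhoshi

Attach person 2nd person ash- → ashhoshi.
Attach tense remote past m- → mashhoshi.
Attach voice active kaw- → kawmashhoshi.
Apply vowel harmony: kawmashhoshi → kewmeshhoshi.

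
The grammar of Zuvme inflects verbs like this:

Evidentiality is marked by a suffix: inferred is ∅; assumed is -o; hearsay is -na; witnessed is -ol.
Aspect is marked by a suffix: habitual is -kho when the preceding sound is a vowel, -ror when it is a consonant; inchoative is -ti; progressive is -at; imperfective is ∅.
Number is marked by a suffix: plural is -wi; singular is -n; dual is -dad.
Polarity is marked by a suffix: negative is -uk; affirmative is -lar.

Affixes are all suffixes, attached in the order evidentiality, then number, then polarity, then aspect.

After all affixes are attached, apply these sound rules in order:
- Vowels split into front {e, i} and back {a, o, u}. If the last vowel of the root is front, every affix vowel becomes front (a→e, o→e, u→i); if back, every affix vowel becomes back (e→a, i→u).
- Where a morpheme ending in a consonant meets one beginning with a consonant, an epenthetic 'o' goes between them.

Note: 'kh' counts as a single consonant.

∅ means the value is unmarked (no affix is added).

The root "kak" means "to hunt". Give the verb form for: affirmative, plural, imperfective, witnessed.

kakolowular

Attach evidentiality witnessed -ol → kakol.
Attach number plural -wi → kakolwi.
Attach polarity affirmative -lar → kakolwilar.
aspect = imperfective: zero marking, form stays kakolwilar.
Apply vowel harmony: kakolwilar → kakolwular.
Apply epenthesis: kakolwular → kakolowular.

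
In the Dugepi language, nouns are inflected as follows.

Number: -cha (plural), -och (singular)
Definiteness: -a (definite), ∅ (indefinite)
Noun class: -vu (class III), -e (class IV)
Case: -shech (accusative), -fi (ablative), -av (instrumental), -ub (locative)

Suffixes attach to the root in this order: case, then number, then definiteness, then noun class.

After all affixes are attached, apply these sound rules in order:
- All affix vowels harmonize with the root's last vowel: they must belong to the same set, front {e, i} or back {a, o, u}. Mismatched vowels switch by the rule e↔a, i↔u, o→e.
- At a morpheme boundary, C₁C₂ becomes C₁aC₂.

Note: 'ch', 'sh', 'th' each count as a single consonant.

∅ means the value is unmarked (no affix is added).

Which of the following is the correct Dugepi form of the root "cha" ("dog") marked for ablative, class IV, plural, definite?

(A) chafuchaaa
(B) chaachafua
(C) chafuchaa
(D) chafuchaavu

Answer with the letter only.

Attach case ablative -fi → chafi.
Attach number plural -cha → chaficha.
Attach definiteness definite -a → chafichaa.
Attach noun class class IV -e → chafichaae.
Apply vowel harmony: chafichaae → chafuchaaa.
Epenthesis: no change.
So the correct form is chafuchaaa, option (A).
(D) chafuchaavu is wrong: it uses class III instead of class IV for noun class.
(C) chafuchaa is wrong: it uses indefinite instead of definite for definiteness.
(B) chaachafua is wrong: it has the affixes in the wrong order.

A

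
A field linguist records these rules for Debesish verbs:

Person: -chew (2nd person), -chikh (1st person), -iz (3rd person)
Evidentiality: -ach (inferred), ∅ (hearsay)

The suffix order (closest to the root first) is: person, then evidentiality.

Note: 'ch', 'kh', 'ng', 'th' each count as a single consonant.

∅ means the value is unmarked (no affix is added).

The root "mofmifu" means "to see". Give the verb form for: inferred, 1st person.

Attach person 1st person -chikh → mofmifuchikh.
Attach evidentiality inferred -ach → mofmifuchikhach.

mofmifuchikhach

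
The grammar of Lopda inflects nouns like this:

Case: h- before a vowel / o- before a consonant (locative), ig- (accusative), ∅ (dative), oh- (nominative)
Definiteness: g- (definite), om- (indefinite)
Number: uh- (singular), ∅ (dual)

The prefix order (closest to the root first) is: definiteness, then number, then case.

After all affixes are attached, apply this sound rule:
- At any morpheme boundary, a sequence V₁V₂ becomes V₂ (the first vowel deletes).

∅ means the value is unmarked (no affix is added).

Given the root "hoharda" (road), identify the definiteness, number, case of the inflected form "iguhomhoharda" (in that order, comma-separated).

Segment: ig-uh-om-hoharda.
definiteness: om- → indefinite.
number: uh- → singular.
case: ig- → accusative.

indefinite, singular, accusative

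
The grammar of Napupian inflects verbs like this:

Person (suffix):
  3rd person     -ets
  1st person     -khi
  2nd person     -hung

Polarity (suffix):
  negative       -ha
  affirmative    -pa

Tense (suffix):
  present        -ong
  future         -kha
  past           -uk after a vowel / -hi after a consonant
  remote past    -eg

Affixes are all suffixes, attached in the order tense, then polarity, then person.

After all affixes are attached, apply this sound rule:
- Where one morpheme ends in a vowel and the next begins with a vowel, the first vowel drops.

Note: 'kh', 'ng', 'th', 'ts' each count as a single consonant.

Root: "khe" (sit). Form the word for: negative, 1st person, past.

khukhakhi

Attach tense past -uk (after vowel 'e') → kheuk.
Attach polarity negative -ha → kheukha.
Attach person 1st person -khi → kheukhakhi.
Apply vowel deletion: kheukhakhi → khukhakhi.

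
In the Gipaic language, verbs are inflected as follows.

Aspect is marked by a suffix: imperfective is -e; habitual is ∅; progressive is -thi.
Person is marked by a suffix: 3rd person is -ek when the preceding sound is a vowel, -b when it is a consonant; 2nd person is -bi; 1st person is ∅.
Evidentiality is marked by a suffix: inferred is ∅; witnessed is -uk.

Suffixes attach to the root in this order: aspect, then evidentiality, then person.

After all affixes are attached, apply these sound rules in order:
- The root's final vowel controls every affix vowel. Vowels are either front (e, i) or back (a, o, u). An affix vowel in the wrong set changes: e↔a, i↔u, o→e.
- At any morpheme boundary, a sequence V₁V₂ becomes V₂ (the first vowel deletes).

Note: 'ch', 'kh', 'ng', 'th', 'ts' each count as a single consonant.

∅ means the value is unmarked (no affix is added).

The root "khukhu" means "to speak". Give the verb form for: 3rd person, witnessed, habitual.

khukhukb

aspect = habitual: zero marking, form stays khukhu.
Attach evidentiality witnessed -uk → khukhuuk.
Attach person 3rd person -b (after consonant 'k') → khukhuukb.
Vowel harmony: no change.
Apply vowel deletion: khukhuukb → khukhukb.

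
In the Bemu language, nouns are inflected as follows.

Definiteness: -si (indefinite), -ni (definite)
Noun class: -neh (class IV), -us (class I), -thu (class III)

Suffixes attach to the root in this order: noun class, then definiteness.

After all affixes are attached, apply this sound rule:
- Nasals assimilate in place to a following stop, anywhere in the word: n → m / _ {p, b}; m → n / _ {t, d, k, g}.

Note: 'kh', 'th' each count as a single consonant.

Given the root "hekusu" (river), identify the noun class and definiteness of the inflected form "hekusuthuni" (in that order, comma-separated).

class III, definite

Segment: hekusu-thu-ni.
noun class: -thu → class III.
definiteness: -ni → definite.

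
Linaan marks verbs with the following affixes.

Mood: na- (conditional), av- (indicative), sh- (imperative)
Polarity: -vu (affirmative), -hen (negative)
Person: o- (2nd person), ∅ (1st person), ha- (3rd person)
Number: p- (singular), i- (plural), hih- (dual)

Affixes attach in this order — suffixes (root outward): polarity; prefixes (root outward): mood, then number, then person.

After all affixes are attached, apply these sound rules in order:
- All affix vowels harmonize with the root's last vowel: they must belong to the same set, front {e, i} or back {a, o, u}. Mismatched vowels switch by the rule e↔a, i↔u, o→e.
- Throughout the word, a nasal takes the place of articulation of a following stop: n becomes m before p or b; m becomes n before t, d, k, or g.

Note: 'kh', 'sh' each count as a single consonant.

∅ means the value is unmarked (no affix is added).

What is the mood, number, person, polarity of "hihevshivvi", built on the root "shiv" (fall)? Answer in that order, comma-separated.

Segment: hih-av-shiv-vu.
mood: av- → indicative.
number: hih- → dual.
person: ∅ → 1st person.
polarity: -vu → affirmative.

indicative, dual, 1st person, affirmative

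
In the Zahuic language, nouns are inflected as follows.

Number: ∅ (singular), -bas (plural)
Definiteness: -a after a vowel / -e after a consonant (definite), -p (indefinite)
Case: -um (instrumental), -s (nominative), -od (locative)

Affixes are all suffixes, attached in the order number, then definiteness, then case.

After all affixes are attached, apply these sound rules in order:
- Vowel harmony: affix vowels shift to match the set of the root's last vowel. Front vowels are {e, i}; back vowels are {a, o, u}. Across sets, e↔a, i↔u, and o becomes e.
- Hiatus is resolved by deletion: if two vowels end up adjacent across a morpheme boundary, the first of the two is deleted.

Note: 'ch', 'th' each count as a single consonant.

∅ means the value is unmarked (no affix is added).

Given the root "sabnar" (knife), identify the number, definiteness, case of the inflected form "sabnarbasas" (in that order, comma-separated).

Segment: sabnar-bas-e-s.
number: -bas → plural.
definiteness: -a/e → definite.
case: -s → nominative.

plural, definite, nominative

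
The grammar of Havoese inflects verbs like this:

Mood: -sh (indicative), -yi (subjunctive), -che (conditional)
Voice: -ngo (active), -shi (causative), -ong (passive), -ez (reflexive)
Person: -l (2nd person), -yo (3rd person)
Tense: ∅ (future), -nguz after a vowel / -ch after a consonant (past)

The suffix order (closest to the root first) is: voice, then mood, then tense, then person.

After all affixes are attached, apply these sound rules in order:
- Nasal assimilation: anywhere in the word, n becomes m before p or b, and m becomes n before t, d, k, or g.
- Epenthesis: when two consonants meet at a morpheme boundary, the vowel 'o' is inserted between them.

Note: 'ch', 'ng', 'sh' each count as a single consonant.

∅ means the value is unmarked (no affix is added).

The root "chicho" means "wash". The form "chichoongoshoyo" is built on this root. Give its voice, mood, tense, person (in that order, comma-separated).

Segment: chicho-ong-sh-yo.
voice: -ong → passive.
mood: -sh → indicative.
tense: ∅ → future.
person: -yo → 3rd person.

passive, indicative, future, 3rd person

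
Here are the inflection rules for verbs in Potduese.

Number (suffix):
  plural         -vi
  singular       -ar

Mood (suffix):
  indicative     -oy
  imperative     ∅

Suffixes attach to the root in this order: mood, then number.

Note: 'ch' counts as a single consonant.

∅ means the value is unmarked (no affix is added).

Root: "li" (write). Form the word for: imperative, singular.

mood = imperative: zero marking, form stays li.
Attach number singular -ar → liar.

liar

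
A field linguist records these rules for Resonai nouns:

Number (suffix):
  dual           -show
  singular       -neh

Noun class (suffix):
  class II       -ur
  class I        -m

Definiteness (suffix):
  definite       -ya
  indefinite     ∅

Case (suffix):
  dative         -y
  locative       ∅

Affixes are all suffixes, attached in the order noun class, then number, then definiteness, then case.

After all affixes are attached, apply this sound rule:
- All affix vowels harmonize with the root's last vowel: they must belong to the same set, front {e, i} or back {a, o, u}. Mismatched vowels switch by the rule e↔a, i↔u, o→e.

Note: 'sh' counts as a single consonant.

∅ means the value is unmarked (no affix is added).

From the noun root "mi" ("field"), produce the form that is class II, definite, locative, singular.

miirnehye

Attach noun class class II -ur → miur.
Attach number singular -neh → miurneh.
Attach definiteness definite -ya → miurnehya.
case = locative: zero marking, form stays miurnehya.
Apply vowel harmony: miurnehya → miirnehye.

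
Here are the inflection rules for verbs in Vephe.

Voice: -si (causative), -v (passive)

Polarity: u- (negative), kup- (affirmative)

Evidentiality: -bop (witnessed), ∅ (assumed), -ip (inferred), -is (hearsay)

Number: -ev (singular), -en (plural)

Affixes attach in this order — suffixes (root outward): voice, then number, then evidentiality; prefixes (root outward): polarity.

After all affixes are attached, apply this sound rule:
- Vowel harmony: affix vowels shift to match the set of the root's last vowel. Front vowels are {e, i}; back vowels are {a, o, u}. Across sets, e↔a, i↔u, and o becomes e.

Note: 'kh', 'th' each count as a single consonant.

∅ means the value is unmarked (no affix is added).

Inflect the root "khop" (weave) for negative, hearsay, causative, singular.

Attach voice causative -si → khopsi.
Attach number singular -ev → khopsiev.
Attach evidentiality hearsay -is → khopsievis.
Attach polarity negative u- → ukhopsievis.
Apply vowel harmony: ukhopsievis → ukhopsuavus.

ukhopsuavus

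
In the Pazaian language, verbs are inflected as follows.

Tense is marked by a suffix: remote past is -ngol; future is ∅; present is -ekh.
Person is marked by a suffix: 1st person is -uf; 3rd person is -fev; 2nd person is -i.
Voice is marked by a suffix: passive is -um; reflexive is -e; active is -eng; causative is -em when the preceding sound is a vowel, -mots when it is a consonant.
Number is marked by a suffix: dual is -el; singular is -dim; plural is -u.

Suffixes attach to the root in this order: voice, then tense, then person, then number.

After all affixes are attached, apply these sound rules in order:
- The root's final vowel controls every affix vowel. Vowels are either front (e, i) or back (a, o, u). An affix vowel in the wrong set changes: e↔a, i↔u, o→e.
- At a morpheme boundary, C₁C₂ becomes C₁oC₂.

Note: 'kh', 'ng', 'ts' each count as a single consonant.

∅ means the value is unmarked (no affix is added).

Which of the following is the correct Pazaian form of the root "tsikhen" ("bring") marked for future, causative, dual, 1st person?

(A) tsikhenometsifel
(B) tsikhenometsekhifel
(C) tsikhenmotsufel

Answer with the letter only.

Attach voice causative -mots (after consonant 'n') → tsikhenmots.
tense = future: zero marking, form stays tsikhenmots.
Attach person 1st person -uf → tsikhenmotsuf.
Attach number dual -el → tsikhenmotsufel.
Apply vowel harmony: tsikhenmotsufel → tsikhenmetsifel.
Apply epenthesis: tsikhenmetsifel → tsikhenometsifel.
So the correct form is tsikhenometsifel, option (A).
(B) tsikhenometsekhifel is wrong: it uses present instead of future for tense.
(C) tsikhenmotsufel is wrong: it fails to apply the sound rule(s).

A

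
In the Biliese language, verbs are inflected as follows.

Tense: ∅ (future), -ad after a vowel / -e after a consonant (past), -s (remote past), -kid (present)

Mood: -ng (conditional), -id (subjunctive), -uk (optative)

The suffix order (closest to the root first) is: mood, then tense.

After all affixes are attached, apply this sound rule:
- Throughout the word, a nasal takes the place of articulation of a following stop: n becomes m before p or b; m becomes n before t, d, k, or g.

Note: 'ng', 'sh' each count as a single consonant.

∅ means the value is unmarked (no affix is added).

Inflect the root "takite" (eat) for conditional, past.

Attach mood conditional -ng → takiteng.
Attach tense past -e (after consonant 'ng') → takitenge.
Nasal assimilation: no change.

takitenge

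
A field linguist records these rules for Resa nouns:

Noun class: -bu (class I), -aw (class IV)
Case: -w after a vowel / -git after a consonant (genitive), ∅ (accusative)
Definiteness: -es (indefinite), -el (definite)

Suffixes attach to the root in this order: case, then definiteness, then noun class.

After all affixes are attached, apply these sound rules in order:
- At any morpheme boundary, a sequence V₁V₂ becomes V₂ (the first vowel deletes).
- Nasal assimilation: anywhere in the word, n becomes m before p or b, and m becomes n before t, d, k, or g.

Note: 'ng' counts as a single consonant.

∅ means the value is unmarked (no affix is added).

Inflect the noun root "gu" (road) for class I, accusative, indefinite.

case = accusative: zero marking, form stays gu.
Attach definiteness indefinite -es → gues.
Attach noun class class I -bu → guesbu.
Apply vowel deletion: guesbu → gesbu.
Nasal assimilation: no change.

gesbu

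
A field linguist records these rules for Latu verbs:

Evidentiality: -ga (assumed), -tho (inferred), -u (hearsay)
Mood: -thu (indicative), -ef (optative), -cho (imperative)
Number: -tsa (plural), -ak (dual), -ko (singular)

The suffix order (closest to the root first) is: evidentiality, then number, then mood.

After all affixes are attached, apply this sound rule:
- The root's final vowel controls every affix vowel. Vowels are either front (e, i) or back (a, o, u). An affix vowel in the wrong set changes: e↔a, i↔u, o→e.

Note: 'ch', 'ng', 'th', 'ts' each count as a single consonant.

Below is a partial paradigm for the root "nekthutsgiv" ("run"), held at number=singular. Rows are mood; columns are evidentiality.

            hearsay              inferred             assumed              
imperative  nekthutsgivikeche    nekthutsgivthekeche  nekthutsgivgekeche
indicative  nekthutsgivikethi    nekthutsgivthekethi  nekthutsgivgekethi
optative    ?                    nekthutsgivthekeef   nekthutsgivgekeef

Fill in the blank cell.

Attach evidentiality hearsay -u → nekthutsgivu.
Attach number singular -ko → nekthutsgivuko.
Attach mood optative -ef → nekthutsgivukoef.
Apply vowel harmony: nekthutsgivukoef → nekthutsgivikeef.

nekthutsgivikeef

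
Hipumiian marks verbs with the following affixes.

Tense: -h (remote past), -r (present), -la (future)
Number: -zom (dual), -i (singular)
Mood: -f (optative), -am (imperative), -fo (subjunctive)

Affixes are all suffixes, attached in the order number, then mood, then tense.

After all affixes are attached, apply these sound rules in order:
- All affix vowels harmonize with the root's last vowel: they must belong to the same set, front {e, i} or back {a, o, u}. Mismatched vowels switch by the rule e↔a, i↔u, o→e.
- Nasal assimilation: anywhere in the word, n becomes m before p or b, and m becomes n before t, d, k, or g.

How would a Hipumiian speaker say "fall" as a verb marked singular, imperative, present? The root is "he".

heiemr

Attach number singular -i → hei.
Attach mood imperative -am → heiam.
Attach tense present -r → heiamr.
Apply vowel harmony: heiamr → heiemr.
Nasal assimilation: no change.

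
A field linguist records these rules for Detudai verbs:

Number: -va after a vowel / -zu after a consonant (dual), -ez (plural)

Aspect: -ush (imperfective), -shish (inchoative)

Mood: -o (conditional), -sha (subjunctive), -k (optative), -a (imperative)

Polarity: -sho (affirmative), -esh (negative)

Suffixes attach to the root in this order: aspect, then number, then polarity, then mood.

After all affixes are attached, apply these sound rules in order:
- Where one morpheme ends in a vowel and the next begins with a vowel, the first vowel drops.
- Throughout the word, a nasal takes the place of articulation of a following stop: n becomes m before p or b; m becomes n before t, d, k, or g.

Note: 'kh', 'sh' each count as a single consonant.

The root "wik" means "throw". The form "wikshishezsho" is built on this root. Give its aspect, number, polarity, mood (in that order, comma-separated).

Segment: wik-shish-ez-sho-o.
aspect: -shish → inchoative.
number: -ez → plural.
polarity: -sho → affirmative.
mood: -o → conditional.

inchoative, plural, affirmative, conditional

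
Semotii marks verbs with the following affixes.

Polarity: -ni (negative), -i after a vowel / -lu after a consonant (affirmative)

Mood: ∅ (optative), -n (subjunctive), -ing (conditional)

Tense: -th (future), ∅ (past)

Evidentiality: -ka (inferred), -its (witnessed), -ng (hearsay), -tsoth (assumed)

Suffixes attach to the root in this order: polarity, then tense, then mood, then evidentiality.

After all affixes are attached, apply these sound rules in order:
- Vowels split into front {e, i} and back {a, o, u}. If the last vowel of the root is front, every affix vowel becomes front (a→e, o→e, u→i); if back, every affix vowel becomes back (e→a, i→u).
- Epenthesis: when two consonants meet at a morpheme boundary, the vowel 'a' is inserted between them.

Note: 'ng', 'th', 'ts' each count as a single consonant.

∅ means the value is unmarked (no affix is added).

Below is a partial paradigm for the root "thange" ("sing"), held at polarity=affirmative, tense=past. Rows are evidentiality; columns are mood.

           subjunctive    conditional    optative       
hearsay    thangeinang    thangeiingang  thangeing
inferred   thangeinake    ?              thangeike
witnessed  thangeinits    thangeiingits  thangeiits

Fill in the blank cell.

Attach polarity affirmative -i (after vowel 'e') → thangei.
tense = past: zero marking, form stays thangei.
Attach mood conditional -ing → thangeiing.
Attach evidentiality inferred -ka → thangeiingka.
Apply vowel harmony: thangeiingka → thangeiingke.
Apply epenthesis: thangeiingke → thangeiingake.

thangeiingake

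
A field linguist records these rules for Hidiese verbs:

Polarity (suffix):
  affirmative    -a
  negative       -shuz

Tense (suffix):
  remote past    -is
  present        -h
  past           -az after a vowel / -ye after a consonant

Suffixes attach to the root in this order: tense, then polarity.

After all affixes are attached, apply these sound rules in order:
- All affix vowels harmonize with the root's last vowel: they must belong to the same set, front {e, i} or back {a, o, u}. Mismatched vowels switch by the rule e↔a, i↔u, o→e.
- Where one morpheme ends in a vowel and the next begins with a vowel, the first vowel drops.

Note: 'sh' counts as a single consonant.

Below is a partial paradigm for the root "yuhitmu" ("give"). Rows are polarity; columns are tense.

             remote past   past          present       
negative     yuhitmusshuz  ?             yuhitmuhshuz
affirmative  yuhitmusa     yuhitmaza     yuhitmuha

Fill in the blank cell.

yuhitmazshuz

Attach tense past -az (after vowel 'u') → yuhitmuaz.
Attach polarity negative -shuz → yuhitmuazshuz.
Vowel harmony: no change.
Apply vowel deletion: yuhitmuazshuz → yuhitmazshuz.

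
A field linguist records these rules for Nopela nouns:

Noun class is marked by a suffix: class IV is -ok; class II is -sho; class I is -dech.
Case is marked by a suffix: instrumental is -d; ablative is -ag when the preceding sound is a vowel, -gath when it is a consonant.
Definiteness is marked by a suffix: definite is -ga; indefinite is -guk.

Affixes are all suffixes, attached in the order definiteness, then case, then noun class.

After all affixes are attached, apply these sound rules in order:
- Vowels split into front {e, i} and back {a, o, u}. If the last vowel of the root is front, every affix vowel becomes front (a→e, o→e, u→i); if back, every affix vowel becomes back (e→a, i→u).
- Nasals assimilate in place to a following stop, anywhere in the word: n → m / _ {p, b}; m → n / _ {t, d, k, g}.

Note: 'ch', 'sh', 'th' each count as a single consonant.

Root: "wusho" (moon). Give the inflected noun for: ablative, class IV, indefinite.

wushogukgathok

Attach definiteness indefinite -guk → wushoguk.
Attach case ablative -gath (after consonant 'k') → wushogukgath.
Attach noun class class IV -ok → wushogukgathok.
Vowel harmony: no change.
Nasal assimilation: no change.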